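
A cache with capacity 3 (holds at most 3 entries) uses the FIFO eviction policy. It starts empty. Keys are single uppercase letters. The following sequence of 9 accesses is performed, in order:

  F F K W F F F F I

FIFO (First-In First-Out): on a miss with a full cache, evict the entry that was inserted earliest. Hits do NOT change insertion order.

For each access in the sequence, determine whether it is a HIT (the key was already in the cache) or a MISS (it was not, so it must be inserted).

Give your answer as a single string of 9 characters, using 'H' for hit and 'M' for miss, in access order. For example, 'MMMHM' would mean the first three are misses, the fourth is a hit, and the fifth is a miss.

Answer: MHMMHHHHM

Derivation:
FIFO simulation (capacity=3):
  1. access F: MISS. Cache (old->new): [F]
  2. access F: HIT. Cache (old->new): [F]
  3. access K: MISS. Cache (old->new): [F K]
  4. access W: MISS. Cache (old->new): [F K W]
  5. access F: HIT. Cache (old->new): [F K W]
  6. access F: HIT. Cache (old->new): [F K W]
  7. access F: HIT. Cache (old->new): [F K W]
  8. access F: HIT. Cache (old->new): [F K W]
  9. access I: MISS, evict F. Cache (old->new): [K W I]
Total: 5 hits, 4 misses, 1 evictions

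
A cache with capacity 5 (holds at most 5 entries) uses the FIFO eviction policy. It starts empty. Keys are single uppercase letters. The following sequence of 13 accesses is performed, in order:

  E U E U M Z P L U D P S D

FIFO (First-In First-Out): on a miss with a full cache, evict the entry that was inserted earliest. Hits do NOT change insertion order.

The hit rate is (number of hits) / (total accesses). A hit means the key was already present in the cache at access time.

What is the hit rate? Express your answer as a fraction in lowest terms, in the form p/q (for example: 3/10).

FIFO simulation (capacity=5):
  1. access E: MISS. Cache (old->new): [E]
  2. access U: MISS. Cache (old->new): [E U]
  3. access E: HIT. Cache (old->new): [E U]
  4. access U: HIT. Cache (old->new): [E U]
  5. access M: MISS. Cache (old->new): [E U M]
  6. access Z: MISS. Cache (old->new): [E U M Z]
  7. access P: MISS. Cache (old->new): [E U M Z P]
  8. access L: MISS, evict E. Cache (old->new): [U M Z P L]
  9. access U: HIT. Cache (old->new): [U M Z P L]
  10. access D: MISS, evict U. Cache (old->new): [M Z P L D]
  11. access P: HIT. Cache (old->new): [M Z P L D]
  12. access S: MISS, evict M. Cache (old->new): [Z P L D S]
  13. access D: HIT. Cache (old->new): [Z P L D S]
Total: 5 hits, 8 misses, 3 evictions

Hit rate = 5/13

Answer: 5/13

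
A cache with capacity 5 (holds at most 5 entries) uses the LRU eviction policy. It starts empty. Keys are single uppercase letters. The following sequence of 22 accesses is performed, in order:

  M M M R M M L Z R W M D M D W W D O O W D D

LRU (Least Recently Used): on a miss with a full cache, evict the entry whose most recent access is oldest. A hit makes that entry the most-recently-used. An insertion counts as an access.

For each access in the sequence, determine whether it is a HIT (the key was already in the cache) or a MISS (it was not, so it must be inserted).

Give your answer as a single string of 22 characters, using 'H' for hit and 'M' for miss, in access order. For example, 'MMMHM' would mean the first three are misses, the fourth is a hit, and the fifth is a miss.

LRU simulation (capacity=5):
  1. access M: MISS. Cache (LRU->MRU): [M]
  2. access M: HIT. Cache (LRU->MRU): [M]
  3. access M: HIT. Cache (LRU->MRU): [M]
  4. access R: MISS. Cache (LRU->MRU): [M R]
  5. access M: HIT. Cache (LRU->MRU): [R M]
  6. access M: HIT. Cache (LRU->MRU): [R M]
  7. access L: MISS. Cache (LRU->MRU): [R M L]
  8. access Z: MISS. Cache (LRU->MRU): [R M L Z]
  9. access R: HIT. Cache (LRU->MRU): [M L Z R]
  10. access W: MISS. Cache (LRU->MRU): [M L Z R W]
  11. access M: HIT. Cache (LRU->MRU): [L Z R W M]
  12. access D: MISS, evict L. Cache (LRU->MRU): [Z R W M D]
  13. access M: HIT. Cache (LRU->MRU): [Z R W D M]
  14. access D: HIT. Cache (LRU->MRU): [Z R W M D]
  15. access W: HIT. Cache (LRU->MRU): [Z R M D W]
  16. access W: HIT. Cache (LRU->MRU): [Z R M D W]
  17. access D: HIT. Cache (LRU->MRU): [Z R M W D]
  18. access O: MISS, evict Z. Cache (LRU->MRU): [R M W D O]
  19. access O: HIT. Cache (LRU->MRU): [R M W D O]
  20. access W: HIT. Cache (LRU->MRU): [R M D O W]
  21. access D: HIT. Cache (LRU->MRU): [R M O W D]
  22. access D: HIT. Cache (LRU->MRU): [R M O W D]
Total: 15 hits, 7 misses, 2 evictions

Answer: MHHMHHMMHMHMHHHHHMHHHH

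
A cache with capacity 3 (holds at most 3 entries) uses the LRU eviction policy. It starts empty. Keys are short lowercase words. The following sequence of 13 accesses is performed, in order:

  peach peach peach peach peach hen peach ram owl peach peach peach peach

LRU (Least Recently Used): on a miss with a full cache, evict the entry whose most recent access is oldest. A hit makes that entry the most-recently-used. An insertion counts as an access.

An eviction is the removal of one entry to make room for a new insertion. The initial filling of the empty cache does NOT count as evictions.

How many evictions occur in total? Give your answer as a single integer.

Answer: 1

Derivation:
LRU simulation (capacity=3):
  1. access peach: MISS. Cache (LRU->MRU): [peach]
  2. access peach: HIT. Cache (LRU->MRU): [peach]
  3. access peach: HIT. Cache (LRU->MRU): [peach]
  4. access peach: HIT. Cache (LRU->MRU): [peach]
  5. access peach: HIT. Cache (LRU->MRU): [peach]
  6. access hen: MISS. Cache (LRU->MRU): [peach hen]
  7. access peach: HIT. Cache (LRU->MRU): [hen peach]
  8. access ram: MISS. Cache (LRU->MRU): [hen peach ram]
  9. access owl: MISS, evict hen. Cache (LRU->MRU): [peach ram owl]
  10. access peach: HIT. Cache (LRU->MRU): [ram owl peach]
  11. access peach: HIT. Cache (LRU->MRU): [ram owl peach]
  12. access peach: HIT. Cache (LRU->MRU): [ram owl peach]
  13. access peach: HIT. Cache (LRU->MRU): [ram owl peach]
Total: 9 hits, 4 misses, 1 evictions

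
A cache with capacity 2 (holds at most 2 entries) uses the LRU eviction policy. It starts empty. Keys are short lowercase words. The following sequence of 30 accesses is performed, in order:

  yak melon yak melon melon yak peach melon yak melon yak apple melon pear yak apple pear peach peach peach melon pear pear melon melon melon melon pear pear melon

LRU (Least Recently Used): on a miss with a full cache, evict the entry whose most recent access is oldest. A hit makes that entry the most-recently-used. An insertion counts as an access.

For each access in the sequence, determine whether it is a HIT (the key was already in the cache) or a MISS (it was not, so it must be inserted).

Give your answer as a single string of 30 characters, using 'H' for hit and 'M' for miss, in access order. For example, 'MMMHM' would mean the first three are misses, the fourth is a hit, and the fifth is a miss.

Answer: MMHHHHMMMHHMMMMMMMHHMMHHHHHHHH

Derivation:
LRU simulation (capacity=2):
  1. access yak: MISS. Cache (LRU->MRU): [yak]
  2. access melon: MISS. Cache (LRU->MRU): [yak melon]
  3. access yak: HIT. Cache (LRU->MRU): [melon yak]
  4. access melon: HIT. Cache (LRU->MRU): [yak melon]
  5. access melon: HIT. Cache (LRU->MRU): [yak melon]
  6. access yak: HIT. Cache (LRU->MRU): [melon yak]
  7. access peach: MISS, evict melon. Cache (LRU->MRU): [yak peach]
  8. access melon: MISS, evict yak. Cache (LRU->MRU): [peach melon]
  9. access yak: MISS, evict peach. Cache (LRU->MRU): [melon yak]
  10. access melon: HIT. Cache (LRU->MRU): [yak melon]
  11. access yak: HIT. Cache (LRU->MRU): [melon yak]
  12. access apple: MISS, evict melon. Cache (LRU->MRU): [yak apple]
  13. access melon: MISS, evict yak. Cache (LRU->MRU): [apple melon]
  14. access pear: MISS, evict apple. Cache (LRU->MRU): [melon pear]
  15. access yak: MISS, evict melon. Cache (LRU->MRU): [pear yak]
  16. access apple: MISS, evict pear. Cache (LRU->MRU): [yak apple]
  17. access pear: MISS, evict yak. Cache (LRU->MRU): [apple pear]
  18. access peach: MISS, evict apple. Cache (LRU->MRU): [pear peach]
  19. access peach: HIT. Cache (LRU->MRU): [pear peach]
  20. access peach: HIT. Cache (LRU->MRU): [pear peach]
  21. access melon: MISS, evict pear. Cache (LRU->MRU): [peach melon]
  22. access pear: MISS, evict peach. Cache (LRU->MRU): [melon pear]
  23. access pear: HIT. Cache (LRU->MRU): [melon pear]
  24. access melon: HIT. Cache (LRU->MRU): [pear melon]
  25. access melon: HIT. Cache (LRU->MRU): [pear melon]
  26. access melon: HIT. Cache (LRU->MRU): [pear melon]
  27. access melon: HIT. Cache (LRU->MRU): [pear melon]
  28. access pear: HIT. Cache (LRU->MRU): [melon pear]
  29. access pear: HIT. Cache (LRU->MRU): [melon pear]
  30. access melon: HIT. Cache (LRU->MRU): [pear melon]
Total: 16 hits, 14 misses, 12 evictions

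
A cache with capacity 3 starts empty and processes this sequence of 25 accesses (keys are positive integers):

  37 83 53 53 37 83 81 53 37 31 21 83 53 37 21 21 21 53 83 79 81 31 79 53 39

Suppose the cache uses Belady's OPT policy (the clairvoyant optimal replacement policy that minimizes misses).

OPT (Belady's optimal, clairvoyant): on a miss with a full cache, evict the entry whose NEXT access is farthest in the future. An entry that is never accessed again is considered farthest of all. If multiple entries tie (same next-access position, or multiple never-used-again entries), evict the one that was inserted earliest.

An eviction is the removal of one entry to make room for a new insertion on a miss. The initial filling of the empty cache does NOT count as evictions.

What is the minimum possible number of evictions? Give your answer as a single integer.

Answer: 9

Derivation:
OPT (Belady) simulation (capacity=3):
  1. access 37: MISS. Cache: [37]
  2. access 83: MISS. Cache: [37 83]
  3. access 53: MISS. Cache: [37 83 53]
  4. access 53: HIT. Next use of 53: step 8. Cache: [37 83 53]
  5. access 37: HIT. Next use of 37: step 9. Cache: [37 83 53]
  6. access 83: HIT. Next use of 83: step 12. Cache: [37 83 53]
  7. access 81: MISS, evict 83 (next use: step 12). Cache: [37 53 81]
  8. access 53: HIT. Next use of 53: step 13. Cache: [37 53 81]
  9. access 37: HIT. Next use of 37: step 14. Cache: [37 53 81]
  10. access 31: MISS, evict 81 (next use: step 21). Cache: [37 53 31]
  11. access 21: MISS, evict 31 (next use: step 22). Cache: [37 53 21]
  12. access 83: MISS, evict 21 (next use: step 15). Cache: [37 53 83]
  13. access 53: HIT. Next use of 53: step 18. Cache: [37 53 83]
  14. access 37: HIT. Next use of 37: never. Cache: [37 53 83]
  15. access 21: MISS, evict 37 (next use: never). Cache: [53 83 21]
  16. access 21: HIT. Next use of 21: step 17. Cache: [53 83 21]
  17. access 21: HIT. Next use of 21: never. Cache: [53 83 21]
  18. access 53: HIT. Next use of 53: step 24. Cache: [53 83 21]
  19. access 83: HIT. Next use of 83: never. Cache: [53 83 21]
  20. access 79: MISS, evict 83 (next use: never). Cache: [53 21 79]
  21. access 81: MISS, evict 21 (next use: never). Cache: [53 79 81]
  22. access 31: MISS, evict 81 (next use: never). Cache: [53 79 31]
  23. access 79: HIT. Next use of 79: never. Cache: [53 79 31]
  24. access 53: HIT. Next use of 53: never. Cache: [53 79 31]
  25. access 39: MISS, evict 53 (next use: never). Cache: [79 31 39]
Total: 13 hits, 12 misses, 9 evictions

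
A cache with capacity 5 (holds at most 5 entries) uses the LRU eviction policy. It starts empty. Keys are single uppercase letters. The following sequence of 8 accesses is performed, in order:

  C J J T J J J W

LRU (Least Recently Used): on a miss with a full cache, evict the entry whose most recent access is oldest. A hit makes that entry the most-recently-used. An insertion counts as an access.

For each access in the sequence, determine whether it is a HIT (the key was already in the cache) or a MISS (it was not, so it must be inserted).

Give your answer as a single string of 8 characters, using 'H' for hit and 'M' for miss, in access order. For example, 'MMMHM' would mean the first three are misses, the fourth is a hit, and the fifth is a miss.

Answer: MMHMHHHM

Derivation:
LRU simulation (capacity=5):
  1. access C: MISS. Cache (LRU->MRU): [C]
  2. access J: MISS. Cache (LRU->MRU): [C J]
  3. access J: HIT. Cache (LRU->MRU): [C J]
  4. access T: MISS. Cache (LRU->MRU): [C J T]
  5. access J: HIT. Cache (LRU->MRU): [C T J]
  6. access J: HIT. Cache (LRU->MRU): [C T J]
  7. access J: HIT. Cache (LRU->MRU): [C T J]
  8. access W: MISS. Cache (LRU->MRU): [C T J W]
Total: 4 hits, 4 misses, 0 evictions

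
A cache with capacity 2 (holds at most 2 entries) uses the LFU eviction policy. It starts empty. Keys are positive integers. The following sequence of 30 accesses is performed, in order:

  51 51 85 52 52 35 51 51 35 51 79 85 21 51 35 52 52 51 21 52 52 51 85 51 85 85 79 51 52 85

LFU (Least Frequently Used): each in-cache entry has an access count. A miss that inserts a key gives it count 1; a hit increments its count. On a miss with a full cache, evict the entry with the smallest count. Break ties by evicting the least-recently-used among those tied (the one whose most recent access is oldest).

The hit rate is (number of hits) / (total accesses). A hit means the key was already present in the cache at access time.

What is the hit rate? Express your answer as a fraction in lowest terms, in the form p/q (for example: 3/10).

LFU simulation (capacity=2):
  1. access 51: MISS. Cache: [51(c=1)]
  2. access 51: HIT, count now 2. Cache: [51(c=2)]
  3. access 85: MISS. Cache: [85(c=1) 51(c=2)]
  4. access 52: MISS, evict 85(c=1). Cache: [52(c=1) 51(c=2)]
  5. access 52: HIT, count now 2. Cache: [51(c=2) 52(c=2)]
  6. access 35: MISS, evict 51(c=2). Cache: [35(c=1) 52(c=2)]
  7. access 51: MISS, evict 35(c=1). Cache: [51(c=1) 52(c=2)]
  8. access 51: HIT, count now 2. Cache: [52(c=2) 51(c=2)]
  9. access 35: MISS, evict 52(c=2). Cache: [35(c=1) 51(c=2)]
  10. access 51: HIT, count now 3. Cache: [35(c=1) 51(c=3)]
  11. access 79: MISS, evict 35(c=1). Cache: [79(c=1) 51(c=3)]
  12. access 85: MISS, evict 79(c=1). Cache: [85(c=1) 51(c=3)]
  13. access 21: MISS, evict 85(c=1). Cache: [21(c=1) 51(c=3)]
  14. access 51: HIT, count now 4. Cache: [21(c=1) 51(c=4)]
  15. access 35: MISS, evict 21(c=1). Cache: [35(c=1) 51(c=4)]
  16. access 52: MISS, evict 35(c=1). Cache: [52(c=1) 51(c=4)]
  17. access 52: HIT, count now 2. Cache: [52(c=2) 51(c=4)]
  18. access 51: HIT, count now 5. Cache: [52(c=2) 51(c=5)]
  19. access 21: MISS, evict 52(c=2). Cache: [21(c=1) 51(c=5)]
  20. access 52: MISS, evict 21(c=1). Cache: [52(c=1) 51(c=5)]
  21. access 52: HIT, count now 2. Cache: [52(c=2) 51(c=5)]
  22. access 51: HIT, count now 6. Cache: [52(c=2) 51(c=6)]
  23. access 85: MISS, evict 52(c=2). Cache: [85(c=1) 51(c=6)]
  24. access 51: HIT, count now 7. Cache: [85(c=1) 51(c=7)]
  25. access 85: HIT, count now 2. Cache: [85(c=2) 51(c=7)]
  26. access 85: HIT, count now 3. Cache: [85(c=3) 51(c=7)]
  27. access 79: MISS, evict 85(c=3). Cache: [79(c=1) 51(c=7)]
  28. access 51: HIT, count now 8. Cache: [79(c=1) 51(c=8)]
  29. access 52: MISS, evict 79(c=1). Cache: [52(c=1) 51(c=8)]
  30. access 85: MISS, evict 52(c=1). Cache: [85(c=1) 51(c=8)]
Total: 13 hits, 17 misses, 15 evictions

Hit rate = 13/30

Answer: 13/30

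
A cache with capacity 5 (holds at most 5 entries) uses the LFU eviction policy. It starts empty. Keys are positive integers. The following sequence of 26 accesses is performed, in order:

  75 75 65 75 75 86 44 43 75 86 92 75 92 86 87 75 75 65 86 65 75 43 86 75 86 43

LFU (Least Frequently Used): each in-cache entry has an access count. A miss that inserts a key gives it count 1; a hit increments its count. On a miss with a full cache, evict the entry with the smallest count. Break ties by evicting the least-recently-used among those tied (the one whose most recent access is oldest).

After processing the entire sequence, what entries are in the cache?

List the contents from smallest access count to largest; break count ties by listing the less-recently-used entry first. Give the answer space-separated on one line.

LFU simulation (capacity=5):
  1. access 75: MISS. Cache: [75(c=1)]
  2. access 75: HIT, count now 2. Cache: [75(c=2)]
  3. access 65: MISS. Cache: [65(c=1) 75(c=2)]
  4. access 75: HIT, count now 3. Cache: [65(c=1) 75(c=3)]
  5. access 75: HIT, count now 4. Cache: [65(c=1) 75(c=4)]
  6. access 86: MISS. Cache: [65(c=1) 86(c=1) 75(c=4)]
  7. access 44: MISS. Cache: [65(c=1) 86(c=1) 44(c=1) 75(c=4)]
  8. access 43: MISS. Cache: [65(c=1) 86(c=1) 44(c=1) 43(c=1) 75(c=4)]
  9. access 75: HIT, count now 5. Cache: [65(c=1) 86(c=1) 44(c=1) 43(c=1) 75(c=5)]
  10. access 86: HIT, count now 2. Cache: [65(c=1) 44(c=1) 43(c=1) 86(c=2) 75(c=5)]
  11. access 92: MISS, evict 65(c=1). Cache: [44(c=1) 43(c=1) 92(c=1) 86(c=2) 75(c=5)]
  12. access 75: HIT, count now 6. Cache: [44(c=1) 43(c=1) 92(c=1) 86(c=2) 75(c=6)]
  13. access 92: HIT, count now 2. Cache: [44(c=1) 43(c=1) 86(c=2) 92(c=2) 75(c=6)]
  14. access 86: HIT, count now 3. Cache: [44(c=1) 43(c=1) 92(c=2) 86(c=3) 75(c=6)]
  15. access 87: MISS, evict 44(c=1). Cache: [43(c=1) 87(c=1) 92(c=2) 86(c=3) 75(c=6)]
  16. access 75: HIT, count now 7. Cache: [43(c=1) 87(c=1) 92(c=2) 86(c=3) 75(c=7)]
  17. access 75: HIT, count now 8. Cache: [43(c=1) 87(c=1) 92(c=2) 86(c=3) 75(c=8)]
  18. access 65: MISS, evict 43(c=1). Cache: [87(c=1) 65(c=1) 92(c=2) 86(c=3) 75(c=8)]
  19. access 86: HIT, count now 4. Cache: [87(c=1) 65(c=1) 92(c=2) 86(c=4) 75(c=8)]
  20. access 65: HIT, count now 2. Cache: [87(c=1) 92(c=2) 65(c=2) 86(c=4) 75(c=8)]
  21. access 75: HIT, count now 9. Cache: [87(c=1) 92(c=2) 65(c=2) 86(c=4) 75(c=9)]
  22. access 43: MISS, evict 87(c=1). Cache: [43(c=1) 92(c=2) 65(c=2) 86(c=4) 75(c=9)]
  23. access 86: HIT, count now 5. Cache: [43(c=1) 92(c=2) 65(c=2) 86(c=5) 75(c=9)]
  24. access 75: HIT, count now 10. Cache: [43(c=1) 92(c=2) 65(c=2) 86(c=5) 75(c=10)]
  25. access 86: HIT, count now 6. Cache: [43(c=1) 92(c=2) 65(c=2) 86(c=6) 75(c=10)]
  26. access 43: HIT, count now 2. Cache: [92(c=2) 65(c=2) 43(c=2) 86(c=6) 75(c=10)]
Total: 17 hits, 9 misses, 4 evictions

Answer: 92 65 43 86 75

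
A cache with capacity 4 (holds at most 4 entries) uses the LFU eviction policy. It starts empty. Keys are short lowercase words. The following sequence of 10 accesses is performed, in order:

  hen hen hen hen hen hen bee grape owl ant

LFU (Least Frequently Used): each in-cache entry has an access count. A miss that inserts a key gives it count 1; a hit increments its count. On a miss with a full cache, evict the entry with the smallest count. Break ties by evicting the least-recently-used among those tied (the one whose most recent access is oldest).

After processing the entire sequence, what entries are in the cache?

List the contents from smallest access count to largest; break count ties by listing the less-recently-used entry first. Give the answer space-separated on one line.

LFU simulation (capacity=4):
  1. access hen: MISS. Cache: [hen(c=1)]
  2. access hen: HIT, count now 2. Cache: [hen(c=2)]
  3. access hen: HIT, count now 3. Cache: [hen(c=3)]
  4. access hen: HIT, count now 4. Cache: [hen(c=4)]
  5. access hen: HIT, count now 5. Cache: [hen(c=5)]
  6. access hen: HIT, count now 6. Cache: [hen(c=6)]
  7. access bee: MISS. Cache: [bee(c=1) hen(c=6)]
  8. access grape: MISS. Cache: [bee(c=1) grape(c=1) hen(c=6)]
  9. access owl: MISS. Cache: [bee(c=1) grape(c=1) owl(c=1) hen(c=6)]
  10. access ant: MISS, evict bee(c=1). Cache: [grape(c=1) owl(c=1) ant(c=1) hen(c=6)]
Total: 5 hits, 5 misses, 1 evictions

Answer: grape owl ant hen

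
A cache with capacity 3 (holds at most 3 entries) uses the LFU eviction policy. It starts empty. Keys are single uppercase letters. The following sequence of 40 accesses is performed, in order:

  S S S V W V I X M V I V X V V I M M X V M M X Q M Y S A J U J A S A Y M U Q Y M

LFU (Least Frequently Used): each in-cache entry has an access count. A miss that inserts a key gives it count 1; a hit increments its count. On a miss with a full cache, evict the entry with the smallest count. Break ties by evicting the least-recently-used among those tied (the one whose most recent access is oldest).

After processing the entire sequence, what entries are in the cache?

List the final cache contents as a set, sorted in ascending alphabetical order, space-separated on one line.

Answer: M S V

Derivation:
LFU simulation (capacity=3):
  1. access S: MISS. Cache: [S(c=1)]
  2. access S: HIT, count now 2. Cache: [S(c=2)]
  3. access S: HIT, count now 3. Cache: [S(c=3)]
  4. access V: MISS. Cache: [V(c=1) S(c=3)]
  5. access W: MISS. Cache: [V(c=1) W(c=1) S(c=3)]
  6. access V: HIT, count now 2. Cache: [W(c=1) V(c=2) S(c=3)]
  7. access I: MISS, evict W(c=1). Cache: [I(c=1) V(c=2) S(c=3)]
  8. access X: MISS, evict I(c=1). Cache: [X(c=1) V(c=2) S(c=3)]
  9. access M: MISS, evict X(c=1). Cache: [M(c=1) V(c=2) S(c=3)]
  10. access V: HIT, count now 3. Cache: [M(c=1) S(c=3) V(c=3)]
  11. access I: MISS, evict M(c=1). Cache: [I(c=1) S(c=3) V(c=3)]
  12. access V: HIT, count now 4. Cache: [I(c=1) S(c=3) V(c=4)]
  13. access X: MISS, evict I(c=1). Cache: [X(c=1) S(c=3) V(c=4)]
  14. access V: HIT, count now 5. Cache: [X(c=1) S(c=3) V(c=5)]
  15. access V: HIT, count now 6. Cache: [X(c=1) S(c=3) V(c=6)]
  16. access I: MISS, evict X(c=1). Cache: [I(c=1) S(c=3) V(c=6)]
  17. access M: MISS, evict I(c=1). Cache: [M(c=1) S(c=3) V(c=6)]
  18. access M: HIT, count now 2. Cache: [M(c=2) S(c=3) V(c=6)]
  19. access X: MISS, evict M(c=2). Cache: [X(c=1) S(c=3) V(c=6)]
  20. access V: HIT, count now 7. Cache: [X(c=1) S(c=3) V(c=7)]
  21. access M: MISS, evict X(c=1). Cache: [M(c=1) S(c=3) V(c=7)]
  22. access M: HIT, count now 2. Cache: [M(c=2) S(c=3) V(c=7)]
  23. access X: MISS, evict M(c=2). Cache: [X(c=1) S(c=3) V(c=7)]
  24. access Q: MISS, evict X(c=1). Cache: [Q(c=1) S(c=3) V(c=7)]
  25. access M: MISS, evict Q(c=1). Cache: [M(c=1) S(c=3) V(c=7)]
  26. access Y: MISS, evict M(c=1). Cache: [Y(c=1) S(c=3) V(c=7)]
  27. access S: HIT, count now 4. Cache: [Y(c=1) S(c=4) V(c=7)]
  28. access A: MISS, evict Y(c=1). Cache: [A(c=1) S(c=4) V(c=7)]
  29. access J: MISS, evict A(c=1). Cache: [J(c=1) S(c=4) V(c=7)]
  30. access U: MISS, evict J(c=1). Cache: [U(c=1) S(c=4) V(c=7)]
  31. access J: MISS, evict U(c=1). Cache: [J(c=1) S(c=4) V(c=7)]
  32. access A: MISS, evict J(c=1). Cache: [A(c=1) S(c=4) V(c=7)]
  33. access S: HIT, count now 5. Cache: [A(c=1) S(c=5) V(c=7)]
  34. access A: HIT, count now 2. Cache: [A(c=2) S(c=5) V(c=7)]
  35. access Y: MISS, evict A(c=2). Cache: [Y(c=1) S(c=5) V(c=7)]
  36. access M: MISS, evict Y(c=1). Cache: [M(c=1) S(c=5) V(c=7)]
  37. access U: MISS, evict M(c=1). Cache: [U(c=1) S(c=5) V(c=7)]
  38. access Q: MISS, evict U(c=1). Cache: [Q(c=1) S(c=5) V(c=7)]
  39. access Y: MISS, evict Q(c=1). Cache: [Y(c=1) S(c=5) V(c=7)]
  40. access M: MISS, evict Y(c=1). Cache: [M(c=1) S(c=5) V(c=7)]
Total: 13 hits, 27 misses, 24 evictions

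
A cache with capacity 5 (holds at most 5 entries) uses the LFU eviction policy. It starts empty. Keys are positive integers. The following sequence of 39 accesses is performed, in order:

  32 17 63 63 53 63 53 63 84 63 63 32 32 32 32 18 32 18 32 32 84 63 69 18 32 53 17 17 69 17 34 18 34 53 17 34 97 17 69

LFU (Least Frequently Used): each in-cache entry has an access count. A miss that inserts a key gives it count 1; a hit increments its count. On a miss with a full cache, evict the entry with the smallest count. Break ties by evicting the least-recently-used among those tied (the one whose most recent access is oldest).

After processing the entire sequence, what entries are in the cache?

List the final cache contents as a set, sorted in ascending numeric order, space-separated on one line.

LFU simulation (capacity=5):
  1. access 32: MISS. Cache: [32(c=1)]
  2. access 17: MISS. Cache: [32(c=1) 17(c=1)]
  3. access 63: MISS. Cache: [32(c=1) 17(c=1) 63(c=1)]
  4. access 63: HIT, count now 2. Cache: [32(c=1) 17(c=1) 63(c=2)]
  5. access 53: MISS. Cache: [32(c=1) 17(c=1) 53(c=1) 63(c=2)]
  6. access 63: HIT, count now 3. Cache: [32(c=1) 17(c=1) 53(c=1) 63(c=3)]
  7. access 53: HIT, count now 2. Cache: [32(c=1) 17(c=1) 53(c=2) 63(c=3)]
  8. access 63: HIT, count now 4. Cache: [32(c=1) 17(c=1) 53(c=2) 63(c=4)]
  9. access 84: MISS. Cache: [32(c=1) 17(c=1) 84(c=1) 53(c=2) 63(c=4)]
  10. access 63: HIT, count now 5. Cache: [32(c=1) 17(c=1) 84(c=1) 53(c=2) 63(c=5)]
  11. access 63: HIT, count now 6. Cache: [32(c=1) 17(c=1) 84(c=1) 53(c=2) 63(c=6)]
  12. access 32: HIT, count now 2. Cache: [17(c=1) 84(c=1) 53(c=2) 32(c=2) 63(c=6)]
  13. access 32: HIT, count now 3. Cache: [17(c=1) 84(c=1) 53(c=2) 32(c=3) 63(c=6)]
  14. access 32: HIT, count now 4. Cache: [17(c=1) 84(c=1) 53(c=2) 32(c=4) 63(c=6)]
  15. access 32: HIT, count now 5. Cache: [17(c=1) 84(c=1) 53(c=2) 32(c=5) 63(c=6)]
  16. access 18: MISS, evict 17(c=1). Cache: [84(c=1) 18(c=1) 53(c=2) 32(c=5) 63(c=6)]
  17. access 32: HIT, count now 6. Cache: [84(c=1) 18(c=1) 53(c=2) 63(c=6) 32(c=6)]
  18. access 18: HIT, count now 2. Cache: [84(c=1) 53(c=2) 18(c=2) 63(c=6) 32(c=6)]
  19. access 32: HIT, count now 7. Cache: [84(c=1) 53(c=2) 18(c=2) 63(c=6) 32(c=7)]
  20. access 32: HIT, count now 8. Cache: [84(c=1) 53(c=2) 18(c=2) 63(c=6) 32(c=8)]
  21. access 84: HIT, count now 2. Cache: [53(c=2) 18(c=2) 84(c=2) 63(c=6) 32(c=8)]
  22. access 63: HIT, count now 7. Cache: [53(c=2) 18(c=2) 84(c=2) 63(c=7) 32(c=8)]
  23. access 69: MISS, evict 53(c=2). Cache: [69(c=1) 18(c=2) 84(c=2) 63(c=7) 32(c=8)]
  24. access 18: HIT, count now 3. Cache: [69(c=1) 84(c=2) 18(c=3) 63(c=7) 32(c=8)]
  25. access 32: HIT, count now 9. Cache: [69(c=1) 84(c=2) 18(c=3) 63(c=7) 32(c=9)]
  26. access 53: MISS, evict 69(c=1). Cache: [53(c=1) 84(c=2) 18(c=3) 63(c=7) 32(c=9)]
  27. access 17: MISS, evict 53(c=1). Cache: [17(c=1) 84(c=2) 18(c=3) 63(c=7) 32(c=9)]
  28. access 17: HIT, count now 2. Cache: [84(c=2) 17(c=2) 18(c=3) 63(c=7) 32(c=9)]
  29. access 69: MISS, evict 84(c=2). Cache: [69(c=1) 17(c=2) 18(c=3) 63(c=7) 32(c=9)]
  30. access 17: HIT, count now 3. Cache: [69(c=1) 18(c=3) 17(c=3) 63(c=7) 32(c=9)]
  31. access 34: MISS, evict 69(c=1). Cache: [34(c=1) 18(c=3) 17(c=3) 63(c=7) 32(c=9)]
  32. access 18: HIT, count now 4. Cache: [34(c=1) 17(c=3) 18(c=4) 63(c=7) 32(c=9)]
  33. access 34: HIT, count now 2. Cache: [34(c=2) 17(c=3) 18(c=4) 63(c=7) 32(c=9)]
  34. access 53: MISS, evict 34(c=2). Cache: [53(c=1) 17(c=3) 18(c=4) 63(c=7) 32(c=9)]
  35. access 17: HIT, count now 4. Cache: [53(c=1) 18(c=4) 17(c=4) 63(c=7) 32(c=9)]
  36. access 34: MISS, evict 53(c=1). Cache: [34(c=1) 18(c=4) 17(c=4) 63(c=7) 32(c=9)]
  37. access 97: MISS, evict 34(c=1). Cache: [97(c=1) 18(c=4) 17(c=4) 63(c=7) 32(c=9)]
  38. access 17: HIT, count now 5. Cache: [97(c=1) 18(c=4) 17(c=5) 63(c=7) 32(c=9)]
  39. access 69: MISS, evict 97(c=1). Cache: [69(c=1) 18(c=4) 17(c=5) 63(c=7) 32(c=9)]
Total: 24 hits, 15 misses, 10 evictions

Answer: 17 18 32 63 69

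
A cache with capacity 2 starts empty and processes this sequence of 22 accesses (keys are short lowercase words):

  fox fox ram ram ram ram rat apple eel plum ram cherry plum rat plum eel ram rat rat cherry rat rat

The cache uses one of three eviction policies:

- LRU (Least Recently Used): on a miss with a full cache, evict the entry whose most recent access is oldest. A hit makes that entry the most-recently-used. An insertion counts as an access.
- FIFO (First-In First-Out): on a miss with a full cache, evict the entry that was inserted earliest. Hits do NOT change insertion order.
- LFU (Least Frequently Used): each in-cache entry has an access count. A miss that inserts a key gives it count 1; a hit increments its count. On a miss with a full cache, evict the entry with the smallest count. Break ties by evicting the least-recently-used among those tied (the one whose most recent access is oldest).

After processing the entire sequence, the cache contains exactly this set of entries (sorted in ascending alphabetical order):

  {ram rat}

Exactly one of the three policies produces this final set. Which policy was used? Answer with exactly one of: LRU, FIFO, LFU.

Answer: LFU

Derivation:
Simulating under each policy and comparing final sets:
  LRU: final set = {cherry rat} -> differs
  FIFO: final set = {cherry rat} -> differs
  LFU: final set = {ram rat} -> MATCHES target
Only LFU produces the target set.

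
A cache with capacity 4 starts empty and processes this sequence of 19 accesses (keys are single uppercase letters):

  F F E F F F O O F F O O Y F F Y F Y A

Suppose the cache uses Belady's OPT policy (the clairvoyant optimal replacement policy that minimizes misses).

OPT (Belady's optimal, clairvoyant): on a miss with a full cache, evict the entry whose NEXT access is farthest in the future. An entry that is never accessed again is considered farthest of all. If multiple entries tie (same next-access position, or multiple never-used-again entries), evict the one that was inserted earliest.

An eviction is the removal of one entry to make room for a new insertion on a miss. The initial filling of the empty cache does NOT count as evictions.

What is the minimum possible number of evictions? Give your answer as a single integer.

OPT (Belady) simulation (capacity=4):
  1. access F: MISS. Cache: [F]
  2. access F: HIT. Next use of F: step 4. Cache: [F]
  3. access E: MISS. Cache: [F E]
  4. access F: HIT. Next use of F: step 5. Cache: [F E]
  5. access F: HIT. Next use of F: step 6. Cache: [F E]
  6. access F: HIT. Next use of F: step 9. Cache: [F E]
  7. access O: MISS. Cache: [F E O]
  8. access O: HIT. Next use of O: step 11. Cache: [F E O]
  9. access F: HIT. Next use of F: step 10. Cache: [F E O]
  10. access F: HIT. Next use of F: step 14. Cache: [F E O]
  11. access O: HIT. Next use of O: step 12. Cache: [F E O]
  12. access O: HIT. Next use of O: never. Cache: [F E O]
  13. access Y: MISS. Cache: [F E O Y]
  14. access F: HIT. Next use of F: step 15. Cache: [F E O Y]
  15. access F: HIT. Next use of F: step 17. Cache: [F E O Y]
  16. access Y: HIT. Next use of Y: step 18. Cache: [F E O Y]
  17. access F: HIT. Next use of F: never. Cache: [F E O Y]
  18. access Y: HIT. Next use of Y: never. Cache: [F E O Y]
  19. access A: MISS, evict F (next use: never). Cache: [E O Y A]
Total: 14 hits, 5 misses, 1 evictions

Answer: 1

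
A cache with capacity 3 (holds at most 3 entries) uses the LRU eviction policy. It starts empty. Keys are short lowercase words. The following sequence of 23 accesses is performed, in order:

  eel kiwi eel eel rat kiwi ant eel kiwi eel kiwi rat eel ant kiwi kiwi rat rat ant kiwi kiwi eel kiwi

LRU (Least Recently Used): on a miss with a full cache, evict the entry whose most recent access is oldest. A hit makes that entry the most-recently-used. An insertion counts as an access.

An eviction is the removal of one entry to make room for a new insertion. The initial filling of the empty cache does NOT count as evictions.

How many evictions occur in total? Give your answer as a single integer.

Answer: 7

Derivation:
LRU simulation (capacity=3):
  1. access eel: MISS. Cache (LRU->MRU): [eel]
  2. access kiwi: MISS. Cache (LRU->MRU): [eel kiwi]
  3. access eel: HIT. Cache (LRU->MRU): [kiwi eel]
  4. access eel: HIT. Cache (LRU->MRU): [kiwi eel]
  5. access rat: MISS. Cache (LRU->MRU): [kiwi eel rat]
  6. access kiwi: HIT. Cache (LRU->MRU): [eel rat kiwi]
  7. access ant: MISS, evict eel. Cache (LRU->MRU): [rat kiwi ant]
  8. access eel: MISS, evict rat. Cache (LRU->MRU): [kiwi ant eel]
  9. access kiwi: HIT. Cache (LRU->MRU): [ant eel kiwi]
  10. access eel: HIT. Cache (LRU->MRU): [ant kiwi eel]
  11. access kiwi: HIT. Cache (LRU->MRU): [ant eel kiwi]
  12. access rat: MISS, evict ant. Cache (LRU->MRU): [eel kiwi rat]
  13. access eel: HIT. Cache (LRU->MRU): [kiwi rat eel]
  14. access ant: MISS, evict kiwi. Cache (LRU->MRU): [rat eel ant]
  15. access kiwi: MISS, evict rat. Cache (LRU->MRU): [eel ant kiwi]
  16. access kiwi: HIT. Cache (LRU->MRU): [eel ant kiwi]
  17. access rat: MISS, evict eel. Cache (LRU->MRU): [ant kiwi rat]
  18. access rat: HIT. Cache (LRU->MRU): [ant kiwi rat]
  19. access ant: HIT. Cache (LRU->MRU): [kiwi rat ant]
  20. access kiwi: HIT. Cache (LRU->MRU): [rat ant kiwi]
  21. access kiwi: HIT. Cache (LRU->MRU): [rat ant kiwi]
  22. access eel: MISS, evict rat. Cache (LRU->MRU): [ant kiwi eel]
  23. access kiwi: HIT. Cache (LRU->MRU): [ant eel kiwi]
Total: 13 hits, 10 misses, 7 evictions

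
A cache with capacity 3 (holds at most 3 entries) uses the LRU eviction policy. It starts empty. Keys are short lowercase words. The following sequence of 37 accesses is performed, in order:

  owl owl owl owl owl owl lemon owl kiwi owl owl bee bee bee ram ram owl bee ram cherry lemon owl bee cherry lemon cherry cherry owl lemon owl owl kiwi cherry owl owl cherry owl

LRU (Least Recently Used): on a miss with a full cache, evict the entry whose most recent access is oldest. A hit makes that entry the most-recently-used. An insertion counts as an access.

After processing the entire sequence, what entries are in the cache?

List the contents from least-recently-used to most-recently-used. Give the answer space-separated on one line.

LRU simulation (capacity=3):
  1. access owl: MISS. Cache (LRU->MRU): [owl]
  2. access owl: HIT. Cache (LRU->MRU): [owl]
  3. access owl: HIT. Cache (LRU->MRU): [owl]
  4. access owl: HIT. Cache (LRU->MRU): [owl]
  5. access owl: HIT. Cache (LRU->MRU): [owl]
  6. access owl: HIT. Cache (LRU->MRU): [owl]
  7. access lemon: MISS. Cache (LRU->MRU): [owl lemon]
  8. access owl: HIT. Cache (LRU->MRU): [lemon owl]
  9. access kiwi: MISS. Cache (LRU->MRU): [lemon owl kiwi]
  10. access owl: HIT. Cache (LRU->MRU): [lemon kiwi owl]
  11. access owl: HIT. Cache (LRU->MRU): [lemon kiwi owl]
  12. access bee: MISS, evict lemon. Cache (LRU->MRU): [kiwi owl bee]
  13. access bee: HIT. Cache (LRU->MRU): [kiwi owl bee]
  14. access bee: HIT. Cache (LRU->MRU): [kiwi owl bee]
  15. access ram: MISS, evict kiwi. Cache (LRU->MRU): [owl bee ram]
  16. access ram: HIT. Cache (LRU->MRU): [owl bee ram]
  17. access owl: HIT. Cache (LRU->MRU): [bee ram owl]
  18. access bee: HIT. Cache (LRU->MRU): [ram owl bee]
  19. access ram: HIT. Cache (LRU->MRU): [owl bee ram]
  20. access cherry: MISS, evict owl. Cache (LRU->MRU): [bee ram cherry]
  21. access lemon: MISS, evict bee. Cache (LRU->MRU): [ram cherry lemon]
  22. access owl: MISS, evict ram. Cache (LRU->MRU): [cherry lemon owl]
  23. access bee: MISS, evict cherry. Cache (LRU->MRU): [lemon owl bee]
  24. access cherry: MISS, evict lemon. Cache (LRU->MRU): [owl bee cherry]
  25. access lemon: MISS, evict owl. Cache (LRU->MRU): [bee cherry lemon]
  26. access cherry: HIT. Cache (LRU->MRU): [bee lemon cherry]
  27. access cherry: HIT. Cache (LRU->MRU): [bee lemon cherry]
  28. access owl: MISS, evict bee. Cache (LRU->MRU): [lemon cherry owl]
  29. access lemon: HIT. Cache (LRU->MRU): [cherry owl lemon]
  30. access owl: HIT. Cache (LRU->MRU): [cherry lemon owl]
  31. access owl: HIT. Cache (LRU->MRU): [cherry lemon owl]
  32. access kiwi: MISS, evict cherry. Cache (LRU->MRU): [lemon owl kiwi]
  33. access cherry: MISS, evict lemon. Cache (LRU->MRU): [owl kiwi cherry]
  34. access owl: HIT. Cache (LRU->MRU): [kiwi cherry owl]
  35. access owl: HIT. Cache (LRU->MRU): [kiwi cherry owl]
  36. access cherry: HIT. Cache (LRU->MRU): [kiwi owl cherry]
  37. access owl: HIT. Cache (LRU->MRU): [kiwi cherry owl]
Total: 23 hits, 14 misses, 11 evictions

Answer: kiwi cherry owl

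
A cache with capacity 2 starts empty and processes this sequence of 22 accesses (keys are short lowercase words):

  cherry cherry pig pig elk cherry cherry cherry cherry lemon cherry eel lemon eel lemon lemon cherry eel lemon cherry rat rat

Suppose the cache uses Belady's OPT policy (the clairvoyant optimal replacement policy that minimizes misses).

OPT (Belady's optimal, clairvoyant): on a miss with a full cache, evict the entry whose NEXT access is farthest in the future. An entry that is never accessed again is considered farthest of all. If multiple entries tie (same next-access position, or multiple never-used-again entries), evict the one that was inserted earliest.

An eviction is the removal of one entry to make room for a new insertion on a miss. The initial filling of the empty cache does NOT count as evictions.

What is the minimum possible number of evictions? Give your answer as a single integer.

Answer: 6

Derivation:
OPT (Belady) simulation (capacity=2):
  1. access cherry: MISS. Cache: [cherry]
  2. access cherry: HIT. Next use of cherry: step 6. Cache: [cherry]
  3. access pig: MISS. Cache: [cherry pig]
  4. access pig: HIT. Next use of pig: never. Cache: [cherry pig]
  5. access elk: MISS, evict pig (next use: never). Cache: [cherry elk]
  6. access cherry: HIT. Next use of cherry: step 7. Cache: [cherry elk]
  7. access cherry: HIT. Next use of cherry: step 8. Cache: [cherry elk]
  8. access cherry: HIT. Next use of cherry: step 9. Cache: [cherry elk]
  9. access cherry: HIT. Next use of cherry: step 11. Cache: [cherry elk]
  10. access lemon: MISS, evict elk (next use: never). Cache: [cherry lemon]
  11. access cherry: HIT. Next use of cherry: step 17. Cache: [cherry lemon]
  12. access eel: MISS, evict cherry (next use: step 17). Cache: [lemon eel]
  13. access lemon: HIT. Next use of lemon: step 15. Cache: [lemon eel]
  14. access eel: HIT. Next use of eel: step 18. Cache: [lemon eel]
  15. access lemon: HIT. Next use of lemon: step 16. Cache: [lemon eel]
  16. access lemon: HIT. Next use of lemon: step 19. Cache: [lemon eel]
  17. access cherry: MISS, evict lemon (next use: step 19). Cache: [eel cherry]
  18. access eel: HIT. Next use of eel: never. Cache: [eel cherry]
  19. access lemon: MISS, evict eel (next use: never). Cache: [cherry lemon]
  20. access cherry: HIT. Next use of cherry: never. Cache: [cherry lemon]
  21. access rat: MISS, evict cherry (next use: never). Cache: [lemon rat]
  22. access rat: HIT. Next use of rat: never. Cache: [lemon rat]
Total: 14 hits, 8 misses, 6 evictions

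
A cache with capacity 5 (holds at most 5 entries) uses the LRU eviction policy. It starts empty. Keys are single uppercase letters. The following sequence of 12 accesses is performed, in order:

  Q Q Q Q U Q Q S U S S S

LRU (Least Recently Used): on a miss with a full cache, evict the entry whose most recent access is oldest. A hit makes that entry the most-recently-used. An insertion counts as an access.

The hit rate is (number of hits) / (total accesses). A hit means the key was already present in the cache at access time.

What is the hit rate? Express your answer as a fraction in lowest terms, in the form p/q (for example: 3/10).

Answer: 3/4

Derivation:
LRU simulation (capacity=5):
  1. access Q: MISS. Cache (LRU->MRU): [Q]
  2. access Q: HIT. Cache (LRU->MRU): [Q]
  3. access Q: HIT. Cache (LRU->MRU): [Q]
  4. access Q: HIT. Cache (LRU->MRU): [Q]
  5. access U: MISS. Cache (LRU->MRU): [Q U]
  6. access Q: HIT. Cache (LRU->MRU): [U Q]
  7. access Q: HIT. Cache (LRU->MRU): [U Q]
  8. access S: MISS. Cache (LRU->MRU): [U Q S]
  9. access U: HIT. Cache (LRU->MRU): [Q S U]
  10. access S: HIT. Cache (LRU->MRU): [Q U S]
  11. access S: HIT. Cache (LRU->MRU): [Q U S]
  12. access S: HIT. Cache (LRU->MRU): [Q U S]
Total: 9 hits, 3 misses, 0 evictions

Hit rate = 9/12 = 3/4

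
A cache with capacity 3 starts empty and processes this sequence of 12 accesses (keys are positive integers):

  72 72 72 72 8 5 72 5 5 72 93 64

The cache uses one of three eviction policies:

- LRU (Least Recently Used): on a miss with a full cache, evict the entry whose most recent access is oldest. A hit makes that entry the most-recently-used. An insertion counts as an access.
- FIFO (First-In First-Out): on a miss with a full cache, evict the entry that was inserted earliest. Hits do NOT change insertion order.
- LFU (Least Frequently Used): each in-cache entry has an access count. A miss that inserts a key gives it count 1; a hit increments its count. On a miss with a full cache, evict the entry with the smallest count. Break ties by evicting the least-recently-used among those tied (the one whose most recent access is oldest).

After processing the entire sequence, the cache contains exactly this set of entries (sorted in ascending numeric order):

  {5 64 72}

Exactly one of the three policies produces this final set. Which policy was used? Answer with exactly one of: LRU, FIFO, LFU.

Answer: LFU

Derivation:
Simulating under each policy and comparing final sets:
  LRU: final set = {64 72 93} -> differs
  FIFO: final set = {5 64 93} -> differs
  LFU: final set = {5 64 72} -> MATCHES target
Only LFU produces the target set.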